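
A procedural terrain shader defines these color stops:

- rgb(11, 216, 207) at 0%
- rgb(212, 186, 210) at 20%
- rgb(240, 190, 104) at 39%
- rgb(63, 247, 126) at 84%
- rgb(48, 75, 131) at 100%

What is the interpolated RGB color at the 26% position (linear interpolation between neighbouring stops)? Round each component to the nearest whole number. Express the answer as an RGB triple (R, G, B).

26% lies between the 20% and 39% stops, so the local fraction is t = (26 − 20)/(39 − 20) = 6/19 ≈ 0.3158.
R = 212 + 0.3158 × (240 − 212) = 220.842 → 221
G = 186 + 0.3158 × (190 − 186) = 187.263 → 187
B = 210 + 0.3158 × (104 − 210) = 176.525 → 177

(221, 187, 177)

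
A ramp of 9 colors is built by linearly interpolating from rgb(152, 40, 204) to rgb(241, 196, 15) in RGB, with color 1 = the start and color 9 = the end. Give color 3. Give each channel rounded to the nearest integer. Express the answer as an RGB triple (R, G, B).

(174, 79, 157)

With 9 swatches and endpoints inclusive, swatch 3 sits at t = (3 − 1)/(9 − 1) = 2/8 ≈ 0.25.
R = 152 + 0.25 × (241 − 152) = 174.25 → 174
G = 40 + 0.25 × (196 − 40) = 79 → 79
B = 204 + 0.25 × (15 − 204) = 156.75 → 157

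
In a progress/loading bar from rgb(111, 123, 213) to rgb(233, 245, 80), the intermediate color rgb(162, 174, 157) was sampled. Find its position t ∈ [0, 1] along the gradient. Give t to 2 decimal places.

0.42

Invert the lerp on the B channel (largest span, 133): t = (157 − 213) / (80 − 213) = -56/-133 = 0.42105.
Check on R: (162 − 111)/(233 − 111) = 0.418 ✓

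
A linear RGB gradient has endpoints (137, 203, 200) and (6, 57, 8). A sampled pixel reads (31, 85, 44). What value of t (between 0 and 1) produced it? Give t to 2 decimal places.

Invert the lerp on the B channel (largest span, 192): t = (44 − 200) / (8 − 200) = -156/-192 = 0.8125.
Check on R: (31 − 137)/(6 − 137) = 0.8092 ✓

0.81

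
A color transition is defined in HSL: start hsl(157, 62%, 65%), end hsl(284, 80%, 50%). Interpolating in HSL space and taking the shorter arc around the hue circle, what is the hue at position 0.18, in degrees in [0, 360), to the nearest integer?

Hue arc: Δh = 284 − 157 = 127° (|Δh| ≤ 180, already the shorter path).
H = 157 + 0.18 × (127) = 179.86 → 180°

180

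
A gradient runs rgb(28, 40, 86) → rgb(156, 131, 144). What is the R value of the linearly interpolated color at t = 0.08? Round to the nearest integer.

38

R = 28 + 0.08 × (156 − 28) = 38.24 → 38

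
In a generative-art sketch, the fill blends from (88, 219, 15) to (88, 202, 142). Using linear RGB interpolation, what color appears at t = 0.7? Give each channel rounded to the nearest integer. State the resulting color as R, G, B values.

(88, 207, 104)

R = 88 + 0.7 × (88 − 88) = 88 + 0.7 × 0 = 88 → 88
G = 219 + 0.7 × (202 − 219) = 219 + 0.7 × -17 = 207.1 → 207
B = 15 + 0.7 × (142 − 15) = 15 + 0.7 × 127 = 103.9 → 104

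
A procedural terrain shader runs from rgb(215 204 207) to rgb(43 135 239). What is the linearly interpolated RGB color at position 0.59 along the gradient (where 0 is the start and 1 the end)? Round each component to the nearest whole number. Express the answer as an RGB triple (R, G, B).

R = 215 + 0.59 × (43 − 215) = 215 + 0.59 × -172 = 113.52 → 114
G = 204 + 0.59 × (135 − 204) = 204 + 0.59 × -69 = 163.29 → 163
B = 207 + 0.59 × (239 − 207) = 207 + 0.59 × 32 = 225.88 → 226
So the blended color is (114, 163, 226), about #72a3e2.

(114, 163, 226)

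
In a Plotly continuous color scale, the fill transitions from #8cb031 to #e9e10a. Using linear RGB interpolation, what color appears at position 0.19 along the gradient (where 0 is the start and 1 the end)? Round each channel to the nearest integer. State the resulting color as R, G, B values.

(158, 185, 42)

#8cb031 → (140, 176, 49); #e9e10a → (233, 225, 10).
R = 140 + 0.19 × (233 − 140) = 140 + 0.19 × 93 = 157.67 → 158
G = 176 + 0.19 × (225 − 176) = 176 + 0.19 × 49 = 185.31 → 185
B = 49 + 0.19 × (10 − 49) = 49 + 0.19 × -39 = 41.59 → 42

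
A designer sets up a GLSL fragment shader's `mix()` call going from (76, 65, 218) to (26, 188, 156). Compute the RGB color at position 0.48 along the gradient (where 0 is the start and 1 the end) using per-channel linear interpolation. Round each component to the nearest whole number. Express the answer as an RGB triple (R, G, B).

R = 76 + 0.48 × (26 − 76) = 76 + 0.48 × -50 = 52 → 52
G = 65 + 0.48 × (188 − 65) = 65 + 0.48 × 123 = 124.04 → 124
B = 218 + 0.48 × (156 − 218) = 218 + 0.48 × -62 = 188.24 → 188

(52, 124, 188)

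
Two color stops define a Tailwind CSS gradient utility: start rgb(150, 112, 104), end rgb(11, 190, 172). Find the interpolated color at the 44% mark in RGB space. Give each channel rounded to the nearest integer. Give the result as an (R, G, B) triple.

44% corresponds to t = 0.44.
R = 150 + 0.44 × (11 − 150) = 150 + 0.44 × -139 = 88.84 → 89
G = 112 + 0.44 × (190 − 112) = 112 + 0.44 × 78 = 146.32 → 146
B = 104 + 0.44 × (172 − 104) = 104 + 0.44 × 68 = 133.92 → 134

(89, 146, 134)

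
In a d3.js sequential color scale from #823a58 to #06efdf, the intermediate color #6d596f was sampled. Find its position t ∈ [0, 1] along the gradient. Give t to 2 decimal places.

Invert the lerp on the G channel (largest span, 181): t = (89 − 58) / (239 − 58) = 31/181 = 0.17127.
Check on R: (109 − 130)/(6 − 130) = 0.1694 ✓

0.17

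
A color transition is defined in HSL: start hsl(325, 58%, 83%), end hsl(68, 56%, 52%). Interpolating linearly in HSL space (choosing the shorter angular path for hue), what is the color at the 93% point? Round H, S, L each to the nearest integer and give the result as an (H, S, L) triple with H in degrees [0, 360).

Hue: 68 − 325 = -257°, but |-257| > 180 so the shorter arc goes the other way: Δh = -257 + 360 = 103°.
H = 325 + 0.93 × (103) = 420.79 → 421 → 421 mod 360 = 61°
S = 58 + 0.93 × (56 − 58) = 56.14 → 56%
L = 83 + 0.93 × (52 − 83) = 54.17 → 54%

(61, 56, 54)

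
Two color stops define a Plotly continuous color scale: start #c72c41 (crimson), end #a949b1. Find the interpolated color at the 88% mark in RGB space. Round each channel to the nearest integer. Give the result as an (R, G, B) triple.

(173, 70, 164)

#c72c41 → (199, 44, 65); #a949b1 → (169, 73, 177).
88% corresponds to t = 0.88.
R = 199 + 0.88 × (169 − 199) = 199 + 0.88 × -30 = 172.6 → 173
G = 44 + 0.88 × (73 − 44) = 44 + 0.88 × 29 = 69.52 → 70
B = 65 + 0.88 × (177 − 65) = 65 + 0.88 × 112 = 163.56 → 164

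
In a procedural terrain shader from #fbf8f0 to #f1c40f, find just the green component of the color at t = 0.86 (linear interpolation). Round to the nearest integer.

G₁ = 248 (from #fbf8f0), G₂ = 196 (from #f1c40f).
G = 248 + 0.86 × (196 − 248) = 203.28 → 203

203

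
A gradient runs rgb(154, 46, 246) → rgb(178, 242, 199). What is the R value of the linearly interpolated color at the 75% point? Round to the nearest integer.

R = 154 + 0.75 × (178 − 154) = 172 → 172

172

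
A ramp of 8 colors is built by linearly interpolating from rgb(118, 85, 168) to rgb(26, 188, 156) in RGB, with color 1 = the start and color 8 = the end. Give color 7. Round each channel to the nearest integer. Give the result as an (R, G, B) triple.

With 8 swatches and endpoints inclusive, swatch 7 sits at t = (7 − 1)/(8 − 1) = 6/7 ≈ 0.8571.
R = 118 + 0.8571 × (26 − 118) = 39.147 → 39
G = 85 + 0.8571 × (188 − 85) = 173.281 → 173
B = 168 + 0.8571 × (156 − 168) = 157.715 → 158

(39, 173, 158)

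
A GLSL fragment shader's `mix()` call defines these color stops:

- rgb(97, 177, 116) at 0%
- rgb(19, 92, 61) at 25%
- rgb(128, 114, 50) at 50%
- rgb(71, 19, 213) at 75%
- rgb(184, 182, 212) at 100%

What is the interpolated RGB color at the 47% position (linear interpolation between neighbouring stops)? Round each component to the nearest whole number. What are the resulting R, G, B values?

(115, 111, 51)

47% lies between the 25% and 50% stops, so the local fraction is t = (47 − 25)/(50 − 25) = 22/25 ≈ 0.88.
R = 19 + 0.88 × (128 − 19) = 114.92 → 115
G = 92 + 0.88 × (114 − 92) = 111.36 → 111
B = 61 + 0.88 × (50 − 61) = 51.32 → 51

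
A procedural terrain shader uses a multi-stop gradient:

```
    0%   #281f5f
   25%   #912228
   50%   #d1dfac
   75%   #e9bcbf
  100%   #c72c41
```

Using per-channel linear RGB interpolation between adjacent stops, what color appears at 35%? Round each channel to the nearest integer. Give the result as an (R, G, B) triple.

35% lies between the 25% and 50% stops, so the local fraction is t = (35 − 25)/(50 − 25) = 10/25 ≈ 0.4.
#912228 → (145, 34, 40); #d1dfac → (209, 223, 172).
R = 145 + 0.4 × (209 − 145) = 170.6 → 171
G = 34 + 0.4 × (223 − 34) = 109.6 → 110
B = 40 + 0.4 × (172 − 40) = 92.8 → 93

(171, 110, 93)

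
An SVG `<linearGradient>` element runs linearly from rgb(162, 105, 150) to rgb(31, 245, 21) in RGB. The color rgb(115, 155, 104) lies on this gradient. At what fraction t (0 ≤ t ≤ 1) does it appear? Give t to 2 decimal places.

0.36

Invert the lerp on the G channel (largest span, 140): t = (155 − 105) / (245 − 105) = 50/140 = 0.35714.
Check on R: (115 − 162)/(31 − 162) = 0.3588 ✓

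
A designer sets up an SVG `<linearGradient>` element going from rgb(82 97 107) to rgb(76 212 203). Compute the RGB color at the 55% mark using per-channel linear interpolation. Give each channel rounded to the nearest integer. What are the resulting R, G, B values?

55% corresponds to t = 0.55.
R = 82 + 0.55 × (76 − 82) = 82 + 0.55 × -6 = 78.7 → 79
G = 97 + 0.55 × (212 − 97) = 97 + 0.55 × 115 = 160.25 → 160
B = 107 + 0.55 × (203 − 107) = 107 + 0.55 × 96 = 159.8 → 160

(79, 160, 160)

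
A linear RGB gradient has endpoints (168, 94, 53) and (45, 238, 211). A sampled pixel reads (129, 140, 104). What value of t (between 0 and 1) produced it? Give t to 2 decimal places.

0.32

Invert the lerp on the B channel (largest span, 158): t = (104 − 53) / (211 − 53) = 51/158 = 0.32278.
Check on R: (129 − 168)/(45 − 168) = 0.3171 ✓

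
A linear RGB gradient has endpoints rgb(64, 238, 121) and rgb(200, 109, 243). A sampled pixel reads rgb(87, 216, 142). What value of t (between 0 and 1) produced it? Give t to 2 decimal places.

0.17

Invert the lerp on the R channel (largest span, 136): t = (87 − 64) / (200 − 64) = 23/136 = 0.16912.
Check on G: (216 − 238)/(109 − 238) = 0.1705 ✓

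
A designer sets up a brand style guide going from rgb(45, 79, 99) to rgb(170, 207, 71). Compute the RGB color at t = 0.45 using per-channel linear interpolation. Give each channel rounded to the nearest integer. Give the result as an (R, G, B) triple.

(101, 137, 86)

R = 45 + 0.45 × (170 − 45) = 45 + 0.45 × 125 = 101.25 → 101
G = 79 + 0.45 × (207 − 79) = 79 + 0.45 × 128 = 136.6 → 137
B = 99 + 0.45 × (71 − 99) = 99 + 0.45 × -28 = 86.4 → 86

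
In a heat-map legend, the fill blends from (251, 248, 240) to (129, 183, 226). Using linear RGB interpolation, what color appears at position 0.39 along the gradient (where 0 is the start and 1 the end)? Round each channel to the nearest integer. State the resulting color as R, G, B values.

R = 251 + 0.39 × (129 − 251) = 251 + 0.39 × -122 = 203.42 → 203
G = 248 + 0.39 × (183 − 248) = 248 + 0.39 × -65 = 222.65 → 223
B = 240 + 0.39 × (226 − 240) = 240 + 0.39 × -14 = 234.54 → 235

(203, 223, 235)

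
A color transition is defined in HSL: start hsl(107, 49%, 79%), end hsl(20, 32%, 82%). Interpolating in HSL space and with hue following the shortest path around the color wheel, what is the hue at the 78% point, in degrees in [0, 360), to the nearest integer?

Hue arc: Δh = 20 − 107 = -87° (|Δh| ≤ 180, already the shorter path).
H = 107 + 0.78 × (-87) = 39.14 → 39°

39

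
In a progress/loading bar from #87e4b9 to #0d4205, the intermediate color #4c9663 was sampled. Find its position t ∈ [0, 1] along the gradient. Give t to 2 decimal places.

0.48

Invert the lerp on the B channel (largest span, 180): t = (99 − 185) / (5 − 185) = -86/-180 = 0.47778.
Check on R: (76 − 135)/(13 − 135) = 0.4836 ✓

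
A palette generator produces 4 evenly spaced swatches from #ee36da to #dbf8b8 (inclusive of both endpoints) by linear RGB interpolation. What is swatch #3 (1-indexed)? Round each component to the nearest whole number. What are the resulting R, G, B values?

(225, 183, 195)

With 4 swatches and endpoints inclusive, swatch 3 sits at t = (3 − 1)/(4 − 1) = 2/3 ≈ 0.6667.
#ee36da → (238, 54, 218); #dbf8b8 → (219, 248, 184).
R = 238 + 0.6667 × (219 − 238) = 225.333 → 225
G = 54 + 0.6667 × (248 − 54) = 183.34 → 183
B = 218 + 0.6667 × (184 − 218) = 195.332 → 195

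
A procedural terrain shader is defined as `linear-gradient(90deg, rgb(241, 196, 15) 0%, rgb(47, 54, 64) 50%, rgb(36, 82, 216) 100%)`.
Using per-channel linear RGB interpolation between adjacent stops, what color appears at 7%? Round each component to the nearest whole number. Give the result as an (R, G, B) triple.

7% lies between the 0% and 50% stops, so the local fraction is t = (7 − 0)/(50 − 0) = 7/50 ≈ 0.14.
R = 241 + 0.14 × (47 − 241) = 213.84 → 214
G = 196 + 0.14 × (54 − 196) = 176.12 → 176
B = 15 + 0.14 × (64 − 15) = 21.86 → 22

(214, 176, 22)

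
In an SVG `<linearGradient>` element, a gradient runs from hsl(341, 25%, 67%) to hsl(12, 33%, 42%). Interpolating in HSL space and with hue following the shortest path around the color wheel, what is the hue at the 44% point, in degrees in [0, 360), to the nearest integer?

Hue: 12 − 341 = -329°, but |-329| > 180 so the shorter arc goes the other way: Δh = -329 + 360 = 31°.
H = 341 + 0.44 × (31) = 354.64 → 355°

355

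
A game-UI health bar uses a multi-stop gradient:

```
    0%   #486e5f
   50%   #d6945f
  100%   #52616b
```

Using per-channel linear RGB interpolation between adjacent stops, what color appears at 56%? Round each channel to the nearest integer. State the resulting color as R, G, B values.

56% lies between the 50% and 100% stops, so the local fraction is t = (56 − 50)/(100 − 50) = 6/50 ≈ 0.12.
#d6945f → (214, 148, 95); #52616b → (82, 97, 107).
R = 214 + 0.12 × (82 − 214) = 198.16 → 198
G = 148 + 0.12 × (97 − 148) = 141.88 → 142
B = 95 + 0.12 × (107 − 95) = 96.44 → 96

(198, 142, 96)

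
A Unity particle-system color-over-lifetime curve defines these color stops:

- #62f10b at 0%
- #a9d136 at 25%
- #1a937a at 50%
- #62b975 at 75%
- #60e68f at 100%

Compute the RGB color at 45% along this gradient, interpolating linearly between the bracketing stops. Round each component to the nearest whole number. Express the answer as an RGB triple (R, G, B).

(55, 159, 108)

45% lies between the 25% and 50% stops, so the local fraction is t = (45 − 25)/(50 − 25) = 20/25 ≈ 0.8.
#a9d136 → (169, 209, 54); #1a937a → (26, 147, 122).
R = 169 + 0.8 × (26 − 169) = 54.6 → 55
G = 209 + 0.8 × (147 − 209) = 159.4 → 159
B = 54 + 0.8 × (122 − 54) = 108.4 → 108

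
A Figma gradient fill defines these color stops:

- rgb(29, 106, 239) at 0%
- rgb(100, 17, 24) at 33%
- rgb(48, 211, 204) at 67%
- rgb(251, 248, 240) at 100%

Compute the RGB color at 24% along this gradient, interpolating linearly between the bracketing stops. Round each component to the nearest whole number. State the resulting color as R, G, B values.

24% lies between the 0% and 33% stops, so the local fraction is t = (24 − 0)/(33 − 0) = 24/33 ≈ 0.7273.
R = 29 + 0.7273 × (100 − 29) = 80.638 → 81
G = 106 + 0.7273 × (17 − 106) = 41.27 → 41
B = 239 + 0.7273 × (24 − 239) = 82.631 → 83

(81, 41, 83)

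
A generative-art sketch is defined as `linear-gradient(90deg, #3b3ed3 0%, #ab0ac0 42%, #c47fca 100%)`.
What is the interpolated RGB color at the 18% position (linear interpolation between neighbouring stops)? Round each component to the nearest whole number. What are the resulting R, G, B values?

(107, 40, 203)

18% lies between the 0% and 42% stops, so the local fraction is t = (18 − 0)/(42 − 0) = 18/42 ≈ 0.4286.
#3b3ed3 → (59, 62, 211); #ab0ac0 → (171, 10, 192).
R = 59 + 0.4286 × (171 − 59) = 107.003 → 107
G = 62 + 0.4286 × (10 − 62) = 39.713 → 40
B = 211 + 0.4286 × (192 − 211) = 202.857 → 203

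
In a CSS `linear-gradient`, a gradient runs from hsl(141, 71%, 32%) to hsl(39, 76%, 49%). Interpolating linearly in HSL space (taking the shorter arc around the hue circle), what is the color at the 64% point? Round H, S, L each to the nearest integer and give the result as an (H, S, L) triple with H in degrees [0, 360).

Hue arc: Δh = 39 − 141 = -102° (|Δh| ≤ 180, already the shorter path).
H = 141 + 0.64 × (-102) = 75.72 → 76°
S = 71 + 0.64 × (76 − 71) = 74.2 → 74%
L = 32 + 0.64 × (49 − 32) = 42.88 → 43%

(76, 74, 43)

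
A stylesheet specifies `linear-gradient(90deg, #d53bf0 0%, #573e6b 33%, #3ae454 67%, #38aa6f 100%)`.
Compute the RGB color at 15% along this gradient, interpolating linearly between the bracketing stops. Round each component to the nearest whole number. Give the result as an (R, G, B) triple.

(156, 60, 180)

15% lies between the 0% and 33% stops, so the local fraction is t = (15 − 0)/(33 − 0) = 15/33 ≈ 0.4545.
#d53bf0 → (213, 59, 240); #573e6b → (87, 62, 107).
R = 213 + 0.4545 × (87 − 213) = 155.733 → 156
G = 59 + 0.4545 × (62 − 59) = 60.364 → 60
B = 240 + 0.4545 × (107 − 240) = 179.552 → 180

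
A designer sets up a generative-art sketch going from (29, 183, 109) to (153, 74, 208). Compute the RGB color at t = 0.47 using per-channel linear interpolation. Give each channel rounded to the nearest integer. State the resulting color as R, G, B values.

R = 29 + 0.47 × (153 − 29) = 29 + 0.47 × 124 = 87.28 → 87
G = 183 + 0.47 × (74 − 183) = 183 + 0.47 × -109 = 131.77 → 132
B = 109 + 0.47 × (208 − 109) = 109 + 0.47 × 99 = 155.53 → 156
So the blended color is (87, 132, 156), about #57849c.

(87, 132, 156)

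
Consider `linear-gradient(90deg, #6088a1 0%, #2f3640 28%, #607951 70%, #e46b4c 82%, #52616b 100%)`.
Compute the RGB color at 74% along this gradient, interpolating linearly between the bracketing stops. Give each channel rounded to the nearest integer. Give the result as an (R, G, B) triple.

(140, 116, 79)

74% lies between the 70% and 82% stops, so the local fraction is t = (74 − 70)/(82 − 70) = 4/12 ≈ 0.3333.
#607951 → (96, 121, 81); #e46b4c → (228, 107, 76).
R = 96 + 0.3333 × (228 − 96) = 139.996 → 140
G = 121 + 0.3333 × (107 − 121) = 116.334 → 116
B = 81 + 0.3333 × (76 − 81) = 79.334 → 79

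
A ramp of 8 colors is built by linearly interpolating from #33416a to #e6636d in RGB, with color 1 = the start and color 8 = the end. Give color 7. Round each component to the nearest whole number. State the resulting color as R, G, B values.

With 8 swatches and endpoints inclusive, swatch 7 sits at t = (7 − 1)/(8 − 1) = 6/7 ≈ 0.8571.
#33416a → (51, 65, 106); #e6636d → (230, 99, 109).
R = 51 + 0.8571 × (230 − 51) = 204.421 → 204
G = 65 + 0.8571 × (99 − 65) = 94.141 → 94
B = 106 + 0.8571 × (109 − 106) = 108.571 → 109

(204, 94, 109)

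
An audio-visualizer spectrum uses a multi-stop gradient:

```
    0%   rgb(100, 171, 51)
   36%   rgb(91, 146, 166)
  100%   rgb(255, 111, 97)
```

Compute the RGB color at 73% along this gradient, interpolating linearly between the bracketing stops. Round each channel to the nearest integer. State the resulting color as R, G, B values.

(186, 126, 126)

73% lies between the 36% and 100% stops, so the local fraction is t = (73 − 36)/(100 − 36) = 37/64 ≈ 0.5781.
R = 91 + 0.5781 × (255 − 91) = 185.808 → 186
G = 146 + 0.5781 × (111 − 146) = 125.767 → 126
B = 166 + 0.5781 × (97 − 166) = 126.111 → 126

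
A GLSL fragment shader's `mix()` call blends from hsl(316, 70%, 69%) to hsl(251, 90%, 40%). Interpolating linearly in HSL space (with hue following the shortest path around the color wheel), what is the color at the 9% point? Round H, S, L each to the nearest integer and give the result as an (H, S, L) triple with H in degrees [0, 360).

(310, 72, 66)

Hue arc: Δh = 251 − 316 = -65° (|Δh| ≤ 180, already the shorter path).
H = 316 + 0.09 × (-65) = 310.15 → 310°
S = 70 + 0.09 × (90 − 70) = 71.8 → 72%
L = 69 + 0.09 × (40 − 69) = 66.39 → 66%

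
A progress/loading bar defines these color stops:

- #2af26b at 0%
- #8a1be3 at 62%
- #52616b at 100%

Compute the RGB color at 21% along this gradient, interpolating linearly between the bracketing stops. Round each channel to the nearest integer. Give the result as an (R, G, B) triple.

(75, 169, 148)

21% lies between the 0% and 62% stops, so the local fraction is t = (21 − 0)/(62 − 0) = 21/62 ≈ 0.3387.
#2af26b → (42, 242, 107); #8a1be3 → (138, 27, 227).
R = 42 + 0.3387 × (138 − 42) = 74.515 → 75
G = 242 + 0.3387 × (27 − 242) = 169.18 → 169
B = 107 + 0.3387 × (227 − 107) = 147.644 → 148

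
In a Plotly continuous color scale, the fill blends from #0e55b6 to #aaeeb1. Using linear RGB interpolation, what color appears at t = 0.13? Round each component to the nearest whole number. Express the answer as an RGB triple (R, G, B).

(34, 105, 181)

#0e55b6 → (14, 85, 182); #aaeeb1 → (170, 238, 177).
R = 14 + 0.13 × (170 − 14) = 14 + 0.13 × 156 = 34.28 → 34
G = 85 + 0.13 × (238 − 85) = 85 + 0.13 × 153 = 104.89 → 105
B = 182 + 0.13 × (177 − 182) = 182 + 0.13 × -5 = 181.35 → 181
So the blended color is (34, 105, 181), about #2269b5.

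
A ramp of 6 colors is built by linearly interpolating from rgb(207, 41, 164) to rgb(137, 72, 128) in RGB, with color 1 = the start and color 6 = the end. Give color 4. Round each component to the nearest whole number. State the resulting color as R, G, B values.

(165, 60, 142)

With 6 swatches and endpoints inclusive, swatch 4 sits at t = (4 − 1)/(6 − 1) = 3/5 ≈ 0.6.
R = 207 + 0.6 × (137 − 207) = 165 → 165
G = 41 + 0.6 × (72 − 41) = 59.6 → 60
B = 164 + 0.6 × (128 − 164) = 142.4 → 142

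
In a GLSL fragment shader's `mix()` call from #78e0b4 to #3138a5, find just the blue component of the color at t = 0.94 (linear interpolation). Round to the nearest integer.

166

B₁ = 180 (from #78e0b4), B₂ = 165 (from #3138a5).
B = 180 + 0.94 × (165 − 180) = 165.9 → 166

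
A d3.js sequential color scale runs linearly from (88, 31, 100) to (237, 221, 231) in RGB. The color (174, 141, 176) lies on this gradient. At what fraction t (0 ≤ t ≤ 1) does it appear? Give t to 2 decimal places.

Invert the lerp on the G channel (largest span, 190): t = (141 − 31) / (221 − 31) = 110/190 = 0.57895.
Check on R: (174 − 88)/(237 − 88) = 0.5772 ✓

0.58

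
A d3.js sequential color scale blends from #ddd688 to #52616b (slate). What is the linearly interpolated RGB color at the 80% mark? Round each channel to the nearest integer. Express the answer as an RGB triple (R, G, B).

(110, 120, 113)

#ddd688 → (221, 214, 136); #52616b → (82, 97, 107).
80% corresponds to t = 0.8.
R = 221 + 0.8 × (82 − 221) = 221 + 0.8 × -139 = 109.8 → 110
G = 214 + 0.8 × (97 − 214) = 214 + 0.8 × -117 = 120.4 → 120
B = 136 + 0.8 × (107 − 136) = 136 + 0.8 × -29 = 112.8 → 113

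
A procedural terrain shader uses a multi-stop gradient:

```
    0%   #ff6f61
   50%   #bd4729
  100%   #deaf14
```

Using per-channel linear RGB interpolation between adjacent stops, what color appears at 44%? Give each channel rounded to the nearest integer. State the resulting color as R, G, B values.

(197, 76, 48)

44% lies between the 0% and 50% stops, so the local fraction is t = (44 − 0)/(50 − 0) = 44/50 ≈ 0.88.
#ff6f61 → (255, 111, 97); #bd4729 → (189, 71, 41).
R = 255 + 0.88 × (189 − 255) = 196.92 → 197
G = 111 + 0.88 × (71 − 111) = 75.8 → 76
B = 97 + 0.88 × (41 − 97) = 47.72 → 48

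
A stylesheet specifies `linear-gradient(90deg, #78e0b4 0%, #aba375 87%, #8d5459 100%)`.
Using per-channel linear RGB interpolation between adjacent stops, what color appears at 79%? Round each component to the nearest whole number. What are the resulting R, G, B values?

(166, 169, 123)

79% lies between the 0% and 87% stops, so the local fraction is t = (79 − 0)/(87 − 0) = 79/87 ≈ 0.908.
#78e0b4 → (120, 224, 180); #aba375 → (171, 163, 117).
R = 120 + 0.908 × (171 − 120) = 166.308 → 166
G = 224 + 0.908 × (163 − 224) = 168.612 → 169
B = 180 + 0.908 × (117 − 180) = 122.796 → 123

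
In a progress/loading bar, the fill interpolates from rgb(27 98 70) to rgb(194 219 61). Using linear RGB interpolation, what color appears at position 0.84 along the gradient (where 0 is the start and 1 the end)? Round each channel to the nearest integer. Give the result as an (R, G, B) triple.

R = 27 + 0.84 × (194 − 27) = 27 + 0.84 × 167 = 167.28 → 167
G = 98 + 0.84 × (219 − 98) = 98 + 0.84 × 121 = 199.64 → 200
B = 70 + 0.84 × (61 − 70) = 70 + 0.84 × -9 = 62.44 → 62
So the blended color is (167, 200, 62), about #a7c83e.

(167, 200, 62)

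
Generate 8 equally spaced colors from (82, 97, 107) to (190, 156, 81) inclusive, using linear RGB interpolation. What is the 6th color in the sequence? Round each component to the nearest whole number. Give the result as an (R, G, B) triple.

With 8 swatches and endpoints inclusive, swatch 6 sits at t = (6 − 1)/(8 − 1) = 5/7 ≈ 0.7143.
R = 82 + 0.7143 × (190 − 82) = 159.144 → 159
G = 97 + 0.7143 × (156 − 97) = 139.144 → 139
B = 107 + 0.7143 × (81 − 107) = 88.428 → 88

(159, 139, 88)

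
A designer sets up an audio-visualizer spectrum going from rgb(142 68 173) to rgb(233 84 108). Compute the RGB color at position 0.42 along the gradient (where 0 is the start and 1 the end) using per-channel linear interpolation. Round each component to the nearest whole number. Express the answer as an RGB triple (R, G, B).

R = 142 + 0.42 × (233 − 142) = 142 + 0.42 × 91 = 180.22 → 180
G = 68 + 0.42 × (84 − 68) = 68 + 0.42 × 16 = 74.72 → 75
B = 173 + 0.42 × (108 − 173) = 173 + 0.42 × -65 = 145.7 → 146

(180, 75, 146)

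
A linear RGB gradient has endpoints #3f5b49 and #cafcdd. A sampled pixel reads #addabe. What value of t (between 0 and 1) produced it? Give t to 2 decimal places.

0.79

Invert the lerp on the G channel (largest span, 161): t = (218 − 91) / (252 − 91) = 127/161 = 0.78882.
Check on R: (173 − 63)/(202 − 63) = 0.7914 ✓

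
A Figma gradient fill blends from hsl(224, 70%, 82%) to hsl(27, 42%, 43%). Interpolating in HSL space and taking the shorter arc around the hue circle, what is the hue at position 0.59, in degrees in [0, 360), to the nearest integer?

320

Hue: 27 − 224 = -197°, but |-197| > 180 so the shorter arc goes the other way: Δh = -197 + 360 = 163°.
H = 224 + 0.59 × (163) = 320.17 → 320°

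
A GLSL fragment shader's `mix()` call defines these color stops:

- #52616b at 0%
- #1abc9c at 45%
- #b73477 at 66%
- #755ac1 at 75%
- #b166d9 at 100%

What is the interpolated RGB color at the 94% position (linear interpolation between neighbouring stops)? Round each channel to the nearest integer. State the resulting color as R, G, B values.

(163, 99, 211)

94% lies between the 75% and 100% stops, so the local fraction is t = (94 − 75)/(100 − 75) = 19/25 ≈ 0.76.
#755ac1 → (117, 90, 193); #b166d9 → (177, 102, 217).
R = 117 + 0.76 × (177 − 117) = 162.6 → 163
G = 90 + 0.76 × (102 − 90) = 99.12 → 99
B = 193 + 0.76 × (217 − 193) = 211.24 → 211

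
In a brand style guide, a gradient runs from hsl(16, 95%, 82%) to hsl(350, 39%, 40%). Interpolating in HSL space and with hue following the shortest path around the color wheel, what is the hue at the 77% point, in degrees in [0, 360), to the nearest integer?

Hue: 350 − 16 = 334°, but |334| > 180 so the shorter arc goes the other way: Δh = 334 − 360 = -26°.
H = 16 + 0.77 × (-26) = -4.02 → -4 → -4 mod 360 = 356°

356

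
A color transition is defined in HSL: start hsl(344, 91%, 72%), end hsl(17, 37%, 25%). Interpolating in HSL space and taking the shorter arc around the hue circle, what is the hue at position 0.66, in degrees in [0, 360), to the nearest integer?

Hue: 17 − 344 = -327°, but |-327| > 180 so the shorter arc goes the other way: Δh = -327 + 360 = 33°.
H = 344 + 0.66 × (33) = 365.78 → 366 → 366 mod 360 = 6°

6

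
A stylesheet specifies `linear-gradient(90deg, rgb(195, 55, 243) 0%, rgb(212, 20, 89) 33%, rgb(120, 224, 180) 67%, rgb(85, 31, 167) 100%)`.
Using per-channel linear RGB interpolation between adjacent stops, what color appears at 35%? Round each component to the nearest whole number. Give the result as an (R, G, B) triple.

(207, 32, 94)

35% lies between the 33% and 67% stops, so the local fraction is t = (35 − 33)/(67 − 33) = 2/34 ≈ 0.0588.
R = 212 + 0.0588 × (120 − 212) = 206.59 → 207
G = 20 + 0.0588 × (224 − 20) = 31.995 → 32
B = 89 + 0.0588 × (180 − 89) = 94.351 → 94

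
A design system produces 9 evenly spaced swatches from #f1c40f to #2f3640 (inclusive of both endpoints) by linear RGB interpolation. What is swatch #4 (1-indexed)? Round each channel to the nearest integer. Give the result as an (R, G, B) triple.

With 9 swatches and endpoints inclusive, swatch 4 sits at t = (4 − 1)/(9 − 1) = 3/8 ≈ 0.375.
#f1c40f → (241, 196, 15); #2f3640 → (47, 54, 64).
R = 241 + 0.375 × (47 − 241) = 168.25 → 168
G = 196 + 0.375 × (54 − 196) = 142.75 → 143
B = 15 + 0.375 × (64 − 15) = 33.375 → 33

(168, 143, 33)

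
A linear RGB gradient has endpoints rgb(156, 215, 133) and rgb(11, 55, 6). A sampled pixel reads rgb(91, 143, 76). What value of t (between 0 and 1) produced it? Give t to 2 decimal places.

Invert the lerp on the G channel (largest span, 160): t = (143 − 215) / (55 − 215) = -72/-160 = 0.45.
Check on R: (91 − 156)/(11 − 156) = 0.4483 ✓

0.45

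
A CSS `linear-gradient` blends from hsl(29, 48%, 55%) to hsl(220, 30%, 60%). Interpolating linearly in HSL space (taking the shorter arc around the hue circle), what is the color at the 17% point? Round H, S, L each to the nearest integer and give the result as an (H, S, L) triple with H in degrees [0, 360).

(0, 45, 56)

Hue: 220 − 29 = 191°, but |191| > 180 so the shorter arc goes the other way: Δh = 191 − 360 = -169°.
H = 29 + 0.17 × (-169) = 0.27 → 0°
S = 48 + 0.17 × (30 − 48) = 44.94 → 45%
L = 55 + 0.17 × (60 − 55) = 55.85 → 56%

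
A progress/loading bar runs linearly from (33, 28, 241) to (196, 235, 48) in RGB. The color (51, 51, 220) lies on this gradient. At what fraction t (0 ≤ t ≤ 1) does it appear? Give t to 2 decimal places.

0.11

Invert the lerp on the G channel (largest span, 207): t = (51 − 28) / (235 − 28) = 23/207 = 0.11111.
Check on R: (51 − 33)/(196 − 33) = 0.1104 ✓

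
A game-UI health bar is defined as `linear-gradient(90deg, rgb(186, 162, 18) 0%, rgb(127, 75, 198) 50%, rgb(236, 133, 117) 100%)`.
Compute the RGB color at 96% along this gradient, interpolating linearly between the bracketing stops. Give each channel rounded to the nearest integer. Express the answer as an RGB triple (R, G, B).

(227, 128, 123)

96% lies between the 50% and 100% stops, so the local fraction is t = (96 − 50)/(100 − 50) = 46/50 ≈ 0.92.
R = 127 + 0.92 × (236 − 127) = 227.28 → 227
G = 75 + 0.92 × (133 − 75) = 128.36 → 128
B = 198 + 0.92 × (117 − 198) = 123.48 → 123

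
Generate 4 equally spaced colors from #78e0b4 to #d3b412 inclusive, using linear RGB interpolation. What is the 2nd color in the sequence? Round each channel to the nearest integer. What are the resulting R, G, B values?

(150, 209, 126)

With 4 swatches and endpoints inclusive, swatch 2 sits at t = (2 − 1)/(4 − 1) = 1/3 ≈ 0.3333.
#78e0b4 → (120, 224, 180); #d3b412 → (211, 180, 18).
R = 120 + 0.3333 × (211 − 120) = 150.33 → 150
G = 224 + 0.3333 × (180 − 224) = 209.335 → 209
B = 180 + 0.3333 × (18 − 180) = 126.005 → 126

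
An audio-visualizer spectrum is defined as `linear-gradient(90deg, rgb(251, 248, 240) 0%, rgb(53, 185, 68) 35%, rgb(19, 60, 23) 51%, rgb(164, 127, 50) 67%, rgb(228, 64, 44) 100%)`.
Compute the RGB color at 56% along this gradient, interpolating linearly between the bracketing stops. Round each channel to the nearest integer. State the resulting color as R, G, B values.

(64, 81, 31)

56% lies between the 51% and 67% stops, so the local fraction is t = (56 − 51)/(67 − 51) = 5/16 ≈ 0.3125.
R = 19 + 0.3125 × (164 − 19) = 64.312 → 64
G = 60 + 0.3125 × (127 − 60) = 80.938 → 81
B = 23 + 0.3125 × (50 − 23) = 31.438 → 31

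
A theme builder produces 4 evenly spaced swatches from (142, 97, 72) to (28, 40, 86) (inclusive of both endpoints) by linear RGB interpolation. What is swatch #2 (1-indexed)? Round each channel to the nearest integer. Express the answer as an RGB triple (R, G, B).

With 4 swatches and endpoints inclusive, swatch 2 sits at t = (2 − 1)/(4 − 1) = 1/3 ≈ 0.3333.
R = 142 + 0.3333 × (28 − 142) = 104.004 → 104
G = 97 + 0.3333 × (40 − 97) = 78.002 → 78
B = 72 + 0.3333 × (86 − 72) = 76.666 → 77

(104, 78, 77)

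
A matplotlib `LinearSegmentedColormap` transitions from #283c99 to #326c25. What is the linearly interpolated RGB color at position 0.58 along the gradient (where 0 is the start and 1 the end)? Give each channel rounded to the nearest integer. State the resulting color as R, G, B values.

(46, 88, 86)

#283c99 → (40, 60, 153); #326c25 → (50, 108, 37).
R = 40 + 0.58 × (50 − 40) = 40 + 0.58 × 10 = 45.8 → 46
G = 60 + 0.58 × (108 − 60) = 60 + 0.58 × 48 = 87.84 → 88
B = 153 + 0.58 × (37 − 153) = 153 + 0.58 × -116 = 85.72 → 86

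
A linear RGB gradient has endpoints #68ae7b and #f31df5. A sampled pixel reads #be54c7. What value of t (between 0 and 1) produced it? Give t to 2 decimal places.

0.62

Invert the lerp on the G channel (largest span, 145): t = (84 − 174) / (29 − 174) = -90/-145 = 0.62069.
Check on R: (190 − 104)/(243 − 104) = 0.6187 ✓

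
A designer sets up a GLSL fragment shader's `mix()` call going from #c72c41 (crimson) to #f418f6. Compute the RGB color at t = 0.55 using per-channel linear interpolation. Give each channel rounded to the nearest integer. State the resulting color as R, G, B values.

(224, 33, 165)

#c72c41 → (199, 44, 65); #f418f6 → (244, 24, 246).
R = 199 + 0.55 × (244 − 199) = 199 + 0.55 × 45 = 223.75 → 224
G = 44 + 0.55 × (24 − 44) = 44 + 0.55 × -20 = 33 → 33
B = 65 + 0.55 × (246 − 65) = 65 + 0.55 × 181 = 164.55 → 165
So the blended color is (224, 33, 165), about #e021a5.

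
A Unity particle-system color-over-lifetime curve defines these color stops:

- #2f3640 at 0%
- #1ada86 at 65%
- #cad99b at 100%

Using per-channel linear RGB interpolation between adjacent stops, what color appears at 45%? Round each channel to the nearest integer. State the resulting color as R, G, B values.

(32, 168, 112)

45% lies between the 0% and 65% stops, so the local fraction is t = (45 − 0)/(65 − 0) = 45/65 ≈ 0.6923.
#2f3640 → (47, 54, 64); #1ada86 → (26, 218, 134).
R = 47 + 0.6923 × (26 − 47) = 32.462 → 32
G = 54 + 0.6923 × (218 − 54) = 167.537 → 168
B = 64 + 0.6923 × (134 − 64) = 112.461 → 112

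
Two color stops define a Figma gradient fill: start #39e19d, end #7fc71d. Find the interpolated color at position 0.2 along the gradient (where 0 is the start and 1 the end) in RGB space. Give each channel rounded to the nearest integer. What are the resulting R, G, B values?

#39e19d → (57, 225, 157); #7fc71d → (127, 199, 29).
R = 57 + 0.2 × (127 − 57) = 57 + 0.2 × 70 = 71 → 71
G = 225 + 0.2 × (199 − 225) = 225 + 0.2 × -26 = 219.8 → 220
B = 157 + 0.2 × (29 − 157) = 157 + 0.2 × -128 = 131.4 → 131

(71, 220, 131)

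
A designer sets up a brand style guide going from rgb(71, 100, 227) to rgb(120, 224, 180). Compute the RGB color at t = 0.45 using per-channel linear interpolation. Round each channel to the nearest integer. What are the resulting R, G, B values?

(93, 156, 206)

R = 71 + 0.45 × (120 − 71) = 71 + 0.45 × 49 = 93.05 → 93
G = 100 + 0.45 × (224 − 100) = 100 + 0.45 × 124 = 155.8 → 156
B = 227 + 0.45 × (180 − 227) = 227 + 0.45 × -47 = 205.85 → 206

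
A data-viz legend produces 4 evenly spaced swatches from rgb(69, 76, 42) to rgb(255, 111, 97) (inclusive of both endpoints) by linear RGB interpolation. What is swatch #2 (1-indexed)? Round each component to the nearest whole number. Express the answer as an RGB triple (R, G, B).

With 4 swatches and endpoints inclusive, swatch 2 sits at t = (2 − 1)/(4 − 1) = 1/3 ≈ 0.3333.
R = 69 + 0.3333 × (255 − 69) = 130.994 → 131
G = 76 + 0.3333 × (111 − 76) = 87.665 → 88
B = 42 + 0.3333 × (97 − 42) = 60.331 → 60

(131, 88, 60)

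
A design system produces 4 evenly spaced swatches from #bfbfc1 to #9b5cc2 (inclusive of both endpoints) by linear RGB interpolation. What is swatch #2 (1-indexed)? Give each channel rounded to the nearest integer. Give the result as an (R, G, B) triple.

With 4 swatches and endpoints inclusive, swatch 2 sits at t = (2 − 1)/(4 − 1) = 1/3 ≈ 0.3333.
#bfbfc1 → (191, 191, 193); #9b5cc2 → (155, 92, 194).
R = 191 + 0.3333 × (155 − 191) = 179.001 → 179
G = 191 + 0.3333 × (92 − 191) = 158.003 → 158
B = 193 + 0.3333 × (194 − 193) = 193.333 → 193

(179, 158, 193)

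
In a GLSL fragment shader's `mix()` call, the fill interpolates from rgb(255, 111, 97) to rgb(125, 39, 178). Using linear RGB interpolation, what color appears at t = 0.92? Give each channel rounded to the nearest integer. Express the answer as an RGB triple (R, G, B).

R = 255 + 0.92 × (125 − 255) = 255 + 0.92 × -130 = 135.4 → 135
G = 111 + 0.92 × (39 − 111) = 111 + 0.92 × -72 = 44.76 → 45
B = 97 + 0.92 × (178 − 97) = 97 + 0.92 × 81 = 171.52 → 172

(135, 45, 172)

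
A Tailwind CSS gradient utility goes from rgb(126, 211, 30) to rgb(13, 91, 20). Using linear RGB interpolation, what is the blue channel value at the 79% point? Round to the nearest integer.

B = 30 + 0.79 × (20 − 30) = 22.1 → 22

22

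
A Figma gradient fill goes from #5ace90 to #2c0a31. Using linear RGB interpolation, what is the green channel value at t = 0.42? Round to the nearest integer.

G₁ = 206 (from #5ace90), G₂ = 10 (from #2c0a31).
G = 206 + 0.42 × (10 − 206) = 123.68 → 124

124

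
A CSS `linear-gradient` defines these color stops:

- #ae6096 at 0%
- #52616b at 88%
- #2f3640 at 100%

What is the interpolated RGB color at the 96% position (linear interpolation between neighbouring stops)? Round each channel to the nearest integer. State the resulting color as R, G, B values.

(59, 68, 78)

96% lies between the 88% and 100% stops, so the local fraction is t = (96 − 88)/(100 − 88) = 8/12 ≈ 0.6667.
#52616b → (82, 97, 107); #2f3640 → (47, 54, 64).
R = 82 + 0.6667 × (47 − 82) = 58.666 → 59
G = 97 + 0.6667 × (54 − 97) = 68.332 → 68
B = 107 + 0.6667 × (64 − 107) = 78.332 → 78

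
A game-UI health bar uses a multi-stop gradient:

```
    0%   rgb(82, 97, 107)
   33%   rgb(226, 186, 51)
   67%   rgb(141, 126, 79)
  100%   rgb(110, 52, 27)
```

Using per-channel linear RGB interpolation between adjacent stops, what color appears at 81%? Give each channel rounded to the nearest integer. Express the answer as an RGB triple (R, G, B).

(128, 95, 57)

81% lies between the 67% and 100% stops, so the local fraction is t = (81 − 67)/(100 − 67) = 14/33 ≈ 0.4242.
R = 141 + 0.4242 × (110 − 141) = 127.85 → 128
G = 126 + 0.4242 × (52 − 126) = 94.609 → 95
B = 79 + 0.4242 × (27 − 79) = 56.942 → 57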